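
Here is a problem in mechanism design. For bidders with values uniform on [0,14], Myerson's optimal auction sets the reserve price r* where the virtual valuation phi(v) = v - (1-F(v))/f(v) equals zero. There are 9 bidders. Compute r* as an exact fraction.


Step 1: For U[0,14], F(v) = v/14 and f(v) = 1/14
Step 2: phi(v) = v - (1 - v/14)/(1/14) = v - (14 - v) = 2v - 14
Step 3: Set phi(r*) = 0: 2r* - 14 = 0
Step 4: r* = 14/2 = 7 (the number of bidders n = 9 does not enter)

7


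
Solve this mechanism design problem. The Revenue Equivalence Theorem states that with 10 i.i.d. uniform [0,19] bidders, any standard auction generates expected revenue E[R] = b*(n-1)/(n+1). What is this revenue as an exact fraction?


Step 1: By Revenue Equivalence, expected revenue = b*(n-1)/(n+1)
Step 2: Substituting n = 10, b = 19
Step 3: Revenue = 19*(10-1)/(10+1) = 19*9/11
Step 4: Revenue = 171/11

171/11


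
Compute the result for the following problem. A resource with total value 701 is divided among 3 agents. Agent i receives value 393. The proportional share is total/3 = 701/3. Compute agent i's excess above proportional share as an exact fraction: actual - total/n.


Step 1: Proportional share = 701/3
Step 2: Agent's actual allocation = 393
Step 3: Excess = 393 - 701/3 = 478/3

478/3


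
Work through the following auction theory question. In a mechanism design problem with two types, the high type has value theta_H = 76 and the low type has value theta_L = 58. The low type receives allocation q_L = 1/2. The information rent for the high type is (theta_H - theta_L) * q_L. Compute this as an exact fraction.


Step 1: theta_H - theta_L = 76 - 58 = 18
Step 2: Information rent = (theta_H - theta_L) * q_L
Step 3: = 18 * 1/2
Step 4: = 9

9


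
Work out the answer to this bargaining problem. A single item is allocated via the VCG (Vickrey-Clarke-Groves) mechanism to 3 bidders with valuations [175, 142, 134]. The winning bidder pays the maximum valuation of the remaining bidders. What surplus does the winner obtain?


Step 1: The winner is the agent with the highest value: agent 0 with value 175
Step 2: Values of other agents: [142, 134]
Step 3: VCG payment = max of others' values = 142
Step 4: Surplus = 175 - 142 = 33

33


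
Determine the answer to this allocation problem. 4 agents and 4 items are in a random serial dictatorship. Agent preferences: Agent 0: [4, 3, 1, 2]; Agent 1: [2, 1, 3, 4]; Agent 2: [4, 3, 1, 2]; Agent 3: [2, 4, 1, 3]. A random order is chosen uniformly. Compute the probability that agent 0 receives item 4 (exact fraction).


Step 1: Agent 0 wants item 4
Step 2: There are 24 possible orderings of agents
Step 3: In 11 orderings, agent 0 gets item 4
Step 4: Probability = 11/24

11/24


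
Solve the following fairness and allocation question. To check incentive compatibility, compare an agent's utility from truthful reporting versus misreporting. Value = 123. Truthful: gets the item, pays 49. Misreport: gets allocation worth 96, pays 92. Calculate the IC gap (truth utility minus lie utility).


Step 1: U(truth) = value - payment = 123 - 49 = 74
Step 2: U(lie) = allocation - payment = 96 - 92 = 4
Step 3: IC gap = 74 - 4 = 70

70


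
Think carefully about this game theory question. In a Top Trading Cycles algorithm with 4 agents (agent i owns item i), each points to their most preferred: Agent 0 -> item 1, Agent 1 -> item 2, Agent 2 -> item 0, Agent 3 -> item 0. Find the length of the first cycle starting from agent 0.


Step 1: Trace the pointer graph from agent 0: 0 -> 1 -> 2 -> 0
Step 2: A cycle is detected when we revisit agent 0
Step 3: The cycle is: 0 -> 1 -> 2 -> 0
Step 4: Cycle length = 3

3


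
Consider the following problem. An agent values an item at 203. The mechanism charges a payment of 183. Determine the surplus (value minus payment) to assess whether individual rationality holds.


Step 1: Surplus = value - payment = 203 - 183 = 20
Step 2: IR is satisfied (surplus >= 0)

20


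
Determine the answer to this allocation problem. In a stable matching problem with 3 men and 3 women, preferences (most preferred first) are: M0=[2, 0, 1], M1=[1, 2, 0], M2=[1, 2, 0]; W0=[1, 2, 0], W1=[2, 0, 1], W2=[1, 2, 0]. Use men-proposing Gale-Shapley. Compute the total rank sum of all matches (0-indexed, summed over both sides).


Step 1: Run Gale-Shapley (men propose, women hold best offer):
  M0 proposes to W2; she accepts
  M1 proposes to W1; she accepts
  M2 proposes to W1; she switches from M1
  M1 proposes to W2; she switches from M0
  M0 proposes to W0; she accepts
Step 2: Final matching: W0-M0, W1-M2, W2-M1
Step 3: 0-indexed ranks (man's rank of his match, then woman's): 1 + 2 + 0 + 0 + 1 + 0
Step 4: Total rank sum = 4

4


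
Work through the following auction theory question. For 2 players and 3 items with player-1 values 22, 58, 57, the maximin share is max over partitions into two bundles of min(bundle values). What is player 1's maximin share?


Step 1: Item values = 22, 58, 57
Step 2: Enumerate all 2-bundle partitions and take the smaller bundle:
  Partition 1: {22} vs {58,57} -> bundles 22, 115; min = 22
  Partition 2: {58} vs {22,57} -> bundles 58, 79; min = 58
  Partition 3: {57} vs {22,58} -> bundles 57, 80; min = 57
Step 3: MMS = max(22, 58, 57) = 58

58


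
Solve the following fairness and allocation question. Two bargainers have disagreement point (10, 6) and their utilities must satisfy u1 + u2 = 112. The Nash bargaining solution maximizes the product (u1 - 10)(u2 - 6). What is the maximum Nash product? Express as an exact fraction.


Step 1: The Nash solution splits surplus symmetrically above the disagreement point
Step 2: u1 = (total + d1 - d2)/2 = (112 + 10 - 6)/2 = 58
Step 3: u2 = (total - d1 + d2)/2 = (112 - 10 + 6)/2 = 54
Step 4: Nash product = (58 - 10) * (54 - 6)
Step 5: = 48 * 48 = 2304

2304


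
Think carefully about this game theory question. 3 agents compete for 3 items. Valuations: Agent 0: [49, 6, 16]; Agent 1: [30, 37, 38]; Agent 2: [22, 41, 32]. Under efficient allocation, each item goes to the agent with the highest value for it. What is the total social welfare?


Step 1: For each item, find the maximum value among all agents.
Step 2: Item 0 -> Agent 0 (value 49)
Step 3: Item 1 -> Agent 2 (value 41)
Step 4: Item 2 -> Agent 1 (value 38)
Step 5: Total welfare = 49 + 41 + 38 = 128

128


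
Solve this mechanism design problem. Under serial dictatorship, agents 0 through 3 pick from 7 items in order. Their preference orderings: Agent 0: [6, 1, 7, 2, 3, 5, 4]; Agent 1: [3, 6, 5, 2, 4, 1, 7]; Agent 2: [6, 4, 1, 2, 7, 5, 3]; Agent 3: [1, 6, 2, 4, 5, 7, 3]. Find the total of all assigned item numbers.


Step 1: Agent 0 picks item 6
Step 2: Agent 1 picks item 3
Step 3: Agent 2 picks item 4
Step 4: Agent 3 picks item 1
Step 5: Sum = 6 + 3 + 4 + 1 = 14

14


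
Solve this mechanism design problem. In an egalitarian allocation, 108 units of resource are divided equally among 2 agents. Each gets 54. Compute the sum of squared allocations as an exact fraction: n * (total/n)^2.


Step 1: Each agent's share = 108/2 = 54
Step 2: Square of each share = (54)^2 = 2916
Step 3: Sum of squares = 2 * 2916 = 5832

5832


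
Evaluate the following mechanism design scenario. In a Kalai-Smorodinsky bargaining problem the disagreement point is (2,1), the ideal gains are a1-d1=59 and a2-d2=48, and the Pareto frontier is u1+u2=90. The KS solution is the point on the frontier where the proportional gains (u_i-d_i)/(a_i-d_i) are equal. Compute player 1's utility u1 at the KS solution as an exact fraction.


Step 1: At the KS point, (u1-d1)/r1 = (u2-d2)/r2 = t and u1+u2 = 90
Step 2: u1 = d1 + r1*t and u2 = d2 + r2*t, so (d1 + r1*t) + (d2 + r2*t) = 90
Step 3: t = (90 - 2 - 1)/(59 + 48) = 87/107
Step 4: u1 = d1 + r1*t = 2 + 59 * 87/107 = 5347/107
Step 5: (Check: u2 = d2 + r2*t = 4283/107; u1+u2 = 5347/107 + 4283/107 = 90, on the frontier.)

5347/107


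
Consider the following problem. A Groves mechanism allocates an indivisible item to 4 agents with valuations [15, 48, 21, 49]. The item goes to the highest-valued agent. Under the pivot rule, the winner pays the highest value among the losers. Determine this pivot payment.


Step 1: The efficient winner is agent 3 with value 49
Step 2: Other agents' values: [15, 48, 21]
Step 3: Pivot payment = max(others) = 48
Step 4: The winner pays 48

48


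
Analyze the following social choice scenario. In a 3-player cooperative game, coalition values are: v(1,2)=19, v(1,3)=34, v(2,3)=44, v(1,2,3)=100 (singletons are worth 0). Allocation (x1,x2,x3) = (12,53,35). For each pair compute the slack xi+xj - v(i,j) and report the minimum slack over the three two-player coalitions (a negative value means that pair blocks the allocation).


Step 1: Slack for coalition (1,2): x1+x2 - v12 = 65 - 19 = 46
Step 2: Slack for coalition (1,3): x1+x3 - v13 = 47 - 34 = 13
Step 3: Slack for coalition (2,3): x2+x3 - v23 = 88 - 44 = 44
Step 4: Minimum slack = min(46, 13, 44) = 13, attained by (1,3); no pair can gain by deviating, so the allocation is in the core

13


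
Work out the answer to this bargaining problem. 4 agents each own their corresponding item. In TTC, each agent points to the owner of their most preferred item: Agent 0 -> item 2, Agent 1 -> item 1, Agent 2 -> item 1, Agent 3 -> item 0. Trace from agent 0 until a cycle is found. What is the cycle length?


Step 1: Trace the pointer graph from agent 0: 0 -> 2 -> 1 -> 1
Step 2: A cycle is detected when we revisit agent 1
Step 3: The cycle is: 1 -> 1
Step 4: Cycle length = 1

1


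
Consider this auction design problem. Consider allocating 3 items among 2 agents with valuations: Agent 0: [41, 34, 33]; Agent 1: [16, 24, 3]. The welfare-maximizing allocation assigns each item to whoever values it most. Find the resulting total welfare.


Step 1: For each item, find the maximum value among all agents.
Step 2: Item 0 -> Agent 0 (value 41)
Step 3: Item 1 -> Agent 0 (value 34)
Step 4: Item 2 -> Agent 0 (value 33)
Step 5: Total welfare = 41 + 34 + 33 = 108

108


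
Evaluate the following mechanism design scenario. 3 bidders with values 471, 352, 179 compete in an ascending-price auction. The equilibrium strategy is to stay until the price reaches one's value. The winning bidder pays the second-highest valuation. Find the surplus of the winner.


Step 1: Identify the highest value: 471
Step 2: Identify the second-highest value: 352
Step 3: The final price = second-highest value = 352
Step 4: Surplus = 471 - 352 = 119

119


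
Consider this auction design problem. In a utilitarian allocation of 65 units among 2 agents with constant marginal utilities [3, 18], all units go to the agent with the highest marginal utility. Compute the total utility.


Step 1: The marginal utilities are [3, 18]
Step 2: The highest marginal utility is 18
Step 3: All 65 units go to that agent
Step 4: Total utility = 18 * 65 = 1170

1170


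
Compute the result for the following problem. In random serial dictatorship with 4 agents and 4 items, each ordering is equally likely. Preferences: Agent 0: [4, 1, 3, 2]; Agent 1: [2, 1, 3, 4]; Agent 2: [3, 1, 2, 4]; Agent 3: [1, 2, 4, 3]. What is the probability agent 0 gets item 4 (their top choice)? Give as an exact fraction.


Step 1: Agent 0 wants item 4
Step 2: There are 24 possible orderings of agents
Step 3: In 24 orderings, agent 0 gets item 4
Step 4: Probability = 24/24 = 1

1


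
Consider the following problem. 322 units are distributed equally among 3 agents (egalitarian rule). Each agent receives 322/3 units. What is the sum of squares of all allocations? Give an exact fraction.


Step 1: Each agent's share = 322/3
Step 2: Square of each share = (322/3)^2 = 103684/9
Step 3: Sum of squares = 3 * 103684/9 = 103684/3

103684/3


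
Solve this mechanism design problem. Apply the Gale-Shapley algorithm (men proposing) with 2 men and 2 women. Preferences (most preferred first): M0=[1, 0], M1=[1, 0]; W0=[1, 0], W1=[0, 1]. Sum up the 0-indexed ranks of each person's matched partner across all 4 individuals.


Step 1: Run Gale-Shapley (men propose, women hold best offer):
  M0 proposes to W1; she accepts
  M1 proposes to W1; rejected
  M1 proposes to W0; she accepts
Step 2: Final matching: W0-M1, W1-M0
Step 3: 0-indexed ranks (man's rank of his match, then woman's): 1 + 0 + 0 + 0
Step 4: Total rank sum = 1

1


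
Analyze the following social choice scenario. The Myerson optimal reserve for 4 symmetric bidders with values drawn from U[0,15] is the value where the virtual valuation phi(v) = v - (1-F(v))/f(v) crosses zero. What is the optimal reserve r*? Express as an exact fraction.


Step 1: For U[0,15], F(v) = v/15 and f(v) = 1/15
Step 2: phi(v) = v - (1 - v/15)/(1/15) = v - (15 - v) = 2v - 15
Step 3: Set phi(r*) = 0: 2r* - 15 = 0
Step 4: r* = 15/2 (the number of bidders n = 4 does not enter)

15/2


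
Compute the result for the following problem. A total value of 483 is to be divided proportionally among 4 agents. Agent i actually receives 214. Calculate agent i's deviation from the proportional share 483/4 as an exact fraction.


Step 1: Proportional share = 483/4
Step 2: Agent's actual allocation = 214
Step 3: Excess = 214 - 483/4 = 373/4

373/4


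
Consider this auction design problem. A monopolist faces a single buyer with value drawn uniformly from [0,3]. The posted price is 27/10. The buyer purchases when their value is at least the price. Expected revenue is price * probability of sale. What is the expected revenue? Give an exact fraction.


Step 1: Posted price r = 27/10, value support [0,3]
Step 2: P(v >= r) = (3 - 27/10)/3 = 1/10
Step 3: Expected revenue = r * P(v >= r) = 27/10 * 1/10
Step 4: Revenue = 27/100

27/100


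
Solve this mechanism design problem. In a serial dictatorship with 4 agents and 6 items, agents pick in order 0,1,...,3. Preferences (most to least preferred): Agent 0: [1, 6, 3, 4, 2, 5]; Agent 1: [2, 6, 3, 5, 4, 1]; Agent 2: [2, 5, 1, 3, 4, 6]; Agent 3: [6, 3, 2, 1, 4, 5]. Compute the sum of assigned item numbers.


Step 1: Agent 0 picks item 1
Step 2: Agent 1 picks item 2
Step 3: Agent 2 picks item 5
Step 4: Agent 3 picks item 6
Step 5: Sum = 1 + 2 + 5 + 6 = 14

14


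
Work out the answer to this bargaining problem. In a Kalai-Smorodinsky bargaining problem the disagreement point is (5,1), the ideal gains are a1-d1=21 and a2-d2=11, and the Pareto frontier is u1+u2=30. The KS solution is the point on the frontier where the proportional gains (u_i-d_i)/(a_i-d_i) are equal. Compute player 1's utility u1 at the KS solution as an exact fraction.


Step 1: At the KS point, (u1-d1)/r1 = (u2-d2)/r2 = t and u1+u2 = 30
Step 2: u1 = d1 + r1*t and u2 = d2 + r2*t, so (d1 + r1*t) + (d2 + r2*t) = 30
Step 3: t = (30 - 5 - 1)/(21 + 11) = 24/32 = 3/4
Step 4: u1 = d1 + r1*t = 5 + 21 * 3/4 = 83/4
Step 5: (Check: u2 = d2 + r2*t = 37/4; u1+u2 = 83/4 + 37/4 = 30, on the frontier.)

83/4


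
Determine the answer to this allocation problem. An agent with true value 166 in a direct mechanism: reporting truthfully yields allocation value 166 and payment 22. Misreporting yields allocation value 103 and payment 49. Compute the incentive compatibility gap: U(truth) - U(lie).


Step 1: U(truth) = value - payment = 166 - 22 = 144
Step 2: U(lie) = allocation - payment = 103 - 49 = 54
Step 3: IC gap = 144 - 54 = 90

90


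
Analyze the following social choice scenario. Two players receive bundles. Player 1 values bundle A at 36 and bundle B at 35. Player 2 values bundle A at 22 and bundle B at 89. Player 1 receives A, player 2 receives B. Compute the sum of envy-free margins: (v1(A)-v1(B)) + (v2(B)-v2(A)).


Step 1: Player 1's margin = v1(A) - v1(B) = 36 - 35 = 1
Step 2: Player 2's margin = v2(B) - v2(A) = 89 - 22 = 67
Step 3: Total margin = 1 + 67 = 68

68


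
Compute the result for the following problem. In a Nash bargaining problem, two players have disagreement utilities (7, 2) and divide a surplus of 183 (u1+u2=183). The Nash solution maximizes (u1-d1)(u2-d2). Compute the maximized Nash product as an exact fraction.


Step 1: The Nash solution splits surplus symmetrically above the disagreement point
Step 2: u1 = (total + d1 - d2)/2 = (183 + 7 - 2)/2 = 94
Step 3: u2 = (total - d1 + d2)/2 = (183 - 7 + 2)/2 = 89
Step 4: Nash product = (94 - 7) * (89 - 2)
Step 5: = 87 * 87 = 7569

7569


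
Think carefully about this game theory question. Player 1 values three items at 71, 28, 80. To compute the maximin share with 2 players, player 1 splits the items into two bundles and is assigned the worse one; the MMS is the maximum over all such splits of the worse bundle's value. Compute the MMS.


Step 1: Item values = 71, 28, 80
Step 2: Enumerate all 2-bundle partitions and take the smaller bundle:
  Partition 1: {71} vs {28,80} -> bundles 71, 108; min = 71
  Partition 2: {28} vs {71,80} -> bundles 28, 151; min = 28
  Partition 3: {80} vs {71,28} -> bundles 80, 99; min = 80
Step 3: MMS = max(71, 28, 80) = 80

80


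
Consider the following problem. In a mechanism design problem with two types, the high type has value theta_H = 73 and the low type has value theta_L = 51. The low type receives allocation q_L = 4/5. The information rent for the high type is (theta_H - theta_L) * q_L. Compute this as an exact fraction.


Step 1: theta_H - theta_L = 73 - 51 = 22
Step 2: Information rent = (theta_H - theta_L) * q_L
Step 3: = 22 * 4/5
Step 4: = 88/5

88/5


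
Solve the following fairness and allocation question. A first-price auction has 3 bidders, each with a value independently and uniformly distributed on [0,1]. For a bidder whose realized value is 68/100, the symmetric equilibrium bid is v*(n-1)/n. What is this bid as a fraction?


Step 1: The symmetric BNE bidding function is b(v) = v * (n-1) / n
Step 2: Substitute v = 17/25 and n = 3
Step 3: b = 17/25 * 2/3
Step 4: b = 34/75

34/75


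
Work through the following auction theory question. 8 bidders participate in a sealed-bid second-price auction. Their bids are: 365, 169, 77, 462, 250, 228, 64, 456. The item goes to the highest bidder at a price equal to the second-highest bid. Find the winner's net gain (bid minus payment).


Step 1: Sort bids in descending order: 462, 456, 365, 250, 228, 169, 77, 64
Step 2: The winning bid is the highest: 462
Step 3: The payment equals the second-highest bid: 456
Step 4: Surplus = winner's bid - payment = 462 - 456 = 6

6


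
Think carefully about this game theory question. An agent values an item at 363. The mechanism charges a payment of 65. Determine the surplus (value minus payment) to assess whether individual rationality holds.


Step 1: Surplus = value - payment = 363 - 65 = 298
Step 2: IR is satisfied (surplus >= 0)

298


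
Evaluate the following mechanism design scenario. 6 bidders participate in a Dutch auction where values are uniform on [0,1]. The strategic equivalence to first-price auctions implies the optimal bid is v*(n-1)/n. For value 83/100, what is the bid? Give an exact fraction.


Step 1: Dutch auctions are strategically equivalent to first-price auctions
Step 2: The equilibrium bid is b(v) = v*(n-1)/n
Step 3: b = 83/100 * 5/6
Step 4: b = 83/120

83/120


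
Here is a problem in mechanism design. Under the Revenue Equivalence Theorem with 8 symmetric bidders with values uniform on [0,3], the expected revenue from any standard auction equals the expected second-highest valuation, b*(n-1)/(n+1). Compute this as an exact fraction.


Step 1: By Revenue Equivalence, expected revenue = b*(n-1)/(n+1)
Step 2: Substituting n = 8, b = 3
Step 3: Revenue = 3*(8-1)/(8+1) = 3*7/9
Step 4: Revenue = 21/9 = 7/3

7/3


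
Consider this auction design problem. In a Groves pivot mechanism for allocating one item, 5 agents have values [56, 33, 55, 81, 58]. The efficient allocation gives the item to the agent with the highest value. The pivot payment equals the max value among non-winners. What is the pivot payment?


Step 1: The efficient winner is agent 3 with value 81
Step 2: Other agents' values: [56, 33, 55, 58]
Step 3: Pivot payment = max(others) = 58
Step 4: The winner pays 58

58


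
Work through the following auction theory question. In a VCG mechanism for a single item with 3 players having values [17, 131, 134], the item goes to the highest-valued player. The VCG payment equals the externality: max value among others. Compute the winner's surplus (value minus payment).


Step 1: The winner is the agent with the highest value: agent 2 with value 134
Step 2: Values of other agents: [17, 131]
Step 3: VCG payment = max of others' values = 131
Step 4: Surplus = 134 - 131 = 3

3


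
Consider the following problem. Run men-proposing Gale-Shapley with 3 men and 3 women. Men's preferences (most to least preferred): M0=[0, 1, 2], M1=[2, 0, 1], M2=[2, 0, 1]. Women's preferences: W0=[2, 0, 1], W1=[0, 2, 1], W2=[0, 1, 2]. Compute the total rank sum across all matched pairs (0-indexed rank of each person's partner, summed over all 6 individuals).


Step 1: Run Gale-Shapley (men propose, women hold best offer):
  M0 proposes to W0; she accepts
  M1 proposes to W2; she accepts
  M2 proposes to W2; rejected
  M2 proposes to W0; she switches from M0
  M0 proposes to W1; she accepts
Step 2: Final matching: W0-M2, W1-M0, W2-M1
Step 3: 0-indexed ranks (man's rank of his match, then woman's): 1 + 0 + 1 + 0 + 0 + 1
Step 4: Total rank sum = 3

3


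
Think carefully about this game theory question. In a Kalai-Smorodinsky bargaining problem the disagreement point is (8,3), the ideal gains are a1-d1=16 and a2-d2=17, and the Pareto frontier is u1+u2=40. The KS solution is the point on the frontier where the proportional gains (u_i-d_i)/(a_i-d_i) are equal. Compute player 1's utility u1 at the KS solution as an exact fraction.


Step 1: At the KS point, (u1-d1)/r1 = (u2-d2)/r2 = t and u1+u2 = 40
Step 2: u1 = d1 + r1*t and u2 = d2 + r2*t, so (d1 + r1*t) + (d2 + r2*t) = 40
Step 3: t = (40 - 8 - 3)/(16 + 17) = 29/33
Step 4: u1 = d1 + r1*t = 8 + 16 * 29/33 = 728/33
Step 5: (Check: u2 = d2 + r2*t = 592/33; u1+u2 = 728/33 + 592/33 = 40, on the frontier.)

728/33


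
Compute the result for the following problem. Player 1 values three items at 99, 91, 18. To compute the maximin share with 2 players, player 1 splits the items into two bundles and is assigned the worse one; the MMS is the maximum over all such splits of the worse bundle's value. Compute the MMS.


Step 1: Item values = 99, 91, 18
Step 2: Enumerate all 2-bundle partitions and take the smaller bundle:
  Partition 1: {99} vs {91,18} -> bundles 99, 109; min = 99
  Partition 2: {91} vs {99,18} -> bundles 91, 117; min = 91
  Partition 3: {18} vs {99,91} -> bundles 18, 190; min = 18
Step 3: MMS = max(99, 91, 18) = 99

99


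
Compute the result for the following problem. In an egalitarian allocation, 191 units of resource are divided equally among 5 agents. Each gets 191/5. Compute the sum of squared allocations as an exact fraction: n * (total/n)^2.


Step 1: Each agent's share = 191/5
Step 2: Square of each share = (191/5)^2 = 36481/25
Step 3: Sum of squares = 5 * 36481/25 = 36481/5

36481/5


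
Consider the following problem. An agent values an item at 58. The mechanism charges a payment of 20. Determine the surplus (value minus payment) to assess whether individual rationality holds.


Step 1: Surplus = value - payment = 58 - 20 = 38
Step 2: IR is satisfied (surplus >= 0)

38


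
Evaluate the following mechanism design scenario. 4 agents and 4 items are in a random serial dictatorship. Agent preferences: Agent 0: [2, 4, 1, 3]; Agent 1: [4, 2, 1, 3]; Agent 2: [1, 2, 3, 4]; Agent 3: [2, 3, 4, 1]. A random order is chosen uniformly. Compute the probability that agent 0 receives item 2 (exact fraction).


Step 1: Agent 0 wants item 2
Step 2: There are 24 possible orderings of agents
Step 3: In 12 orderings, agent 0 gets item 2
Step 4: Probability = 12/24 = 1/2

1/2


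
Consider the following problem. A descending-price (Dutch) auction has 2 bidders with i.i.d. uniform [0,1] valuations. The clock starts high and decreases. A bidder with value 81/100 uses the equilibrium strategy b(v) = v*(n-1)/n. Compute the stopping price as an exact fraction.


Step 1: Dutch auctions are strategically equivalent to first-price auctions
Step 2: The equilibrium bid is b(v) = v*(n-1)/n
Step 3: b = 81/100 * 1/2
Step 4: b = 81/200

81/200


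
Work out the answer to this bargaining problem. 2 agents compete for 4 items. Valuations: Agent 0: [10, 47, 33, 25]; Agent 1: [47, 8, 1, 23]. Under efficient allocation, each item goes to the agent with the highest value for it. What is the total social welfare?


Step 1: For each item, find the maximum value among all agents.
Step 2: Item 0 -> Agent 1 (value 47)
Step 3: Item 1 -> Agent 0 (value 47)
Step 4: Item 2 -> Agent 0 (value 33)
Step 5: Item 3 -> Agent 0 (value 25)
Step 6: Total welfare = 47 + 47 + 33 + 25 = 152

152


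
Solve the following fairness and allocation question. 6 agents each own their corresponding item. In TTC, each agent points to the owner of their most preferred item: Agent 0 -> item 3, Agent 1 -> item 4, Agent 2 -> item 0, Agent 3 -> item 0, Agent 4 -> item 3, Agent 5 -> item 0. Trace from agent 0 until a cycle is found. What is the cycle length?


Step 1: Trace the pointer graph from agent 0: 0 -> 3 -> 0
Step 2: A cycle is detected when we revisit agent 0
Step 3: The cycle is: 0 -> 3 -> 0
Step 4: Cycle length = 2

2


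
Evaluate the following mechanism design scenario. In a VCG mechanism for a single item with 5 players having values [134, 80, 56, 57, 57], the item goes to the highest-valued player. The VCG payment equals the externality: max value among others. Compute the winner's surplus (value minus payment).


Step 1: The winner is the agent with the highest value: agent 0 with value 134
Step 2: Values of other agents: [80, 56, 57, 57]
Step 3: VCG payment = max of others' values = 80
Step 4: Surplus = 134 - 80 = 54

54


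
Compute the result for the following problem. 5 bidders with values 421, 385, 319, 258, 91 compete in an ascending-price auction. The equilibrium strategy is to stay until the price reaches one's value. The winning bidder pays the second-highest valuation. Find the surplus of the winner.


Step 1: Identify the highest value: 421
Step 2: Identify the second-highest value: 385
Step 3: The final price = second-highest value = 385
Step 4: Surplus = 421 - 385 = 36

36


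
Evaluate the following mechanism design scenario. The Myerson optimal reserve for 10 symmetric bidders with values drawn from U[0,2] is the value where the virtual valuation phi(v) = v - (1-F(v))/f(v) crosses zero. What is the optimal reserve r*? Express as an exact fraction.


Step 1: For U[0,2], F(v) = v/2 and f(v) = 1/2
Step 2: phi(v) = v - (1 - v/2)/(1/2) = v - (2 - v) = 2v - 2
Step 3: Set phi(r*) = 0: 2r* - 2 = 0
Step 4: r* = 2/2 = 1 (the number of bidders n = 10 does not enter)

1


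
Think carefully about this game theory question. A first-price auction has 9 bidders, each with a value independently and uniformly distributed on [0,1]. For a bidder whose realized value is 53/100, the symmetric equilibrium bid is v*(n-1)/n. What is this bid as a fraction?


Step 1: The symmetric BNE bidding function is b(v) = v * (n-1) / n
Step 2: Substitute v = 53/100 and n = 9
Step 3: b = 53/100 * 8/9
Step 4: b = 106/225

106/225


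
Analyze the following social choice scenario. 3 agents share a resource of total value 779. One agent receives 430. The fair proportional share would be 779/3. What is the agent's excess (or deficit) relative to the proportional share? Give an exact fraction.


Step 1: Proportional share = 779/3
Step 2: Agent's actual allocation = 430
Step 3: Excess = 430 - 779/3 = 511/3

511/3


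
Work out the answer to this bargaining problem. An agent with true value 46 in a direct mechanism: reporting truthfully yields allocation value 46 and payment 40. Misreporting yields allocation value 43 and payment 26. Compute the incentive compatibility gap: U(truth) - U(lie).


Step 1: U(truth) = value - payment = 46 - 40 = 6
Step 2: U(lie) = allocation - payment = 43 - 26 = 17
Step 3: IC gap = 6 - 17 = -11

-11


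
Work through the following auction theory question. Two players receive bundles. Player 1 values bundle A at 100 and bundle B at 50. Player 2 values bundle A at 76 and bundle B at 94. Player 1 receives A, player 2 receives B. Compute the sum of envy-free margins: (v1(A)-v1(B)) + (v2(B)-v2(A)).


Step 1: Player 1's margin = v1(A) - v1(B) = 100 - 50 = 50
Step 2: Player 2's margin = v2(B) - v2(A) = 94 - 76 = 18
Step 3: Total margin = 50 + 18 = 68

68


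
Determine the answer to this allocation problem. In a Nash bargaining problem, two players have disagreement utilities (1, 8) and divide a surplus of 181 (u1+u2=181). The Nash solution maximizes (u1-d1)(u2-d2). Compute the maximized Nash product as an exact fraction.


Step 1: The Nash solution splits surplus symmetrically above the disagreement point
Step 2: u1 = (total + d1 - d2)/2 = (181 + 1 - 8)/2 = 87
Step 3: u2 = (total - d1 + d2)/2 = (181 - 1 + 8)/2 = 94
Step 4: Nash product = (87 - 1) * (94 - 8)
Step 5: = 86 * 86 = 7396

7396


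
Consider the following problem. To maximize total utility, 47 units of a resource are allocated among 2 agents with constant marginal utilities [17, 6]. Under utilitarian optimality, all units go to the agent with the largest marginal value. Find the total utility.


Step 1: The marginal utilities are [17, 6]
Step 2: The highest marginal utility is 17
Step 3: All 47 units go to that agent
Step 4: Total utility = 17 * 47 = 799

799


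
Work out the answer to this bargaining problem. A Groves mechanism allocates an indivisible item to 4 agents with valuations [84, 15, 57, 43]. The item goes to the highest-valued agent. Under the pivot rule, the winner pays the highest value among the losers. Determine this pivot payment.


Step 1: The efficient winner is agent 0 with value 84
Step 2: Other agents' values: [15, 57, 43]
Step 3: Pivot payment = max(others) = 57
Step 4: The winner pays 57

57


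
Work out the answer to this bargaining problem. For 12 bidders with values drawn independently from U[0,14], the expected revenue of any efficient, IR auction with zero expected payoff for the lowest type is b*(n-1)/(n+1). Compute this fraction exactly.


Step 1: By Revenue Equivalence, expected revenue = b*(n-1)/(n+1)
Step 2: Substituting n = 12, b = 14
Step 3: Revenue = 14*(12-1)/(12+1) = 14*11/13
Step 4: Revenue = 154/13

154/13


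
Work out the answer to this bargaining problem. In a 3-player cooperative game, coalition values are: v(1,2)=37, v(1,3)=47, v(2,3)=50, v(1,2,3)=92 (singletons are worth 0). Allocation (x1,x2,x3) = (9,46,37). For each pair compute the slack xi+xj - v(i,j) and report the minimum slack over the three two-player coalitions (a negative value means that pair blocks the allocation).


Step 1: Slack for coalition (1,2): x1+x2 - v12 = 55 - 37 = 18
Step 2: Slack for coalition (1,3): x1+x3 - v13 = 46 - 47 = -1
Step 3: Slack for coalition (2,3): x2+x3 - v23 = 83 - 50 = 33
Step 4: Minimum slack = min(18, -1, 33) = -1, attained by (1,3); coalition (1,3) can block (slack < 0), so the allocation is not in the core

-1


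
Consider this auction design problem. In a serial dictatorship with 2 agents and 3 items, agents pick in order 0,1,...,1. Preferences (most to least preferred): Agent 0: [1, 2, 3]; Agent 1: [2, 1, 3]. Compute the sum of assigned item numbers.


Step 1: Agent 0 picks item 1
Step 2: Agent 1 picks item 2
Step 3: Sum = 1 + 2 = 3

3


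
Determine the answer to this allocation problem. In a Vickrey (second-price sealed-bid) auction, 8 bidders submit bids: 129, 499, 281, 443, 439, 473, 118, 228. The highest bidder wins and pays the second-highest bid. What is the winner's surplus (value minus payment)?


Step 1: Sort bids in descending order: 499, 473, 443, 439, 281, 228, 129, 118
Step 2: The winning bid is the highest: 499
Step 3: The payment equals the second-highest bid: 473
Step 4: Surplus = winner's bid - payment = 499 - 473 = 26

26


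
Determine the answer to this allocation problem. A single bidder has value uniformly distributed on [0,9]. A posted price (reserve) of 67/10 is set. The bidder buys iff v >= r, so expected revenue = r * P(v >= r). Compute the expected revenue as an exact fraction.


Step 1: Posted price r = 67/10, value support [0,9]
Step 2: P(v >= r) = (9 - 67/10)/9 = 23/90
Step 3: Expected revenue = r * P(v >= r) = 67/10 * 23/90
Step 4: Revenue = 1541/900

1541/900


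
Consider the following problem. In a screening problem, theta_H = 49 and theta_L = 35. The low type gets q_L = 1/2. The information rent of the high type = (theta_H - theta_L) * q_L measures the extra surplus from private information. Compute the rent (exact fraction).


Step 1: theta_H - theta_L = 49 - 35 = 14
Step 2: Information rent = (theta_H - theta_L) * q_L
Step 3: = 14 * 1/2
Step 4: = 7

7


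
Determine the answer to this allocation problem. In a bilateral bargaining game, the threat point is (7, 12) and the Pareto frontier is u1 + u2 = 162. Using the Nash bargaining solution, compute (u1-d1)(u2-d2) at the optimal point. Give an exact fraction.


Step 1: The Nash solution splits surplus symmetrically above the disagreement point
Step 2: u1 = (total + d1 - d2)/2 = (162 + 7 - 12)/2 = 157/2
Step 3: u2 = (total - d1 + d2)/2 = (162 - 7 + 12)/2 = 167/2
Step 4: Nash product = (157/2 - 7) * (167/2 - 12)
Step 5: = 143/2 * 143/2 = 20449/4

20449/4


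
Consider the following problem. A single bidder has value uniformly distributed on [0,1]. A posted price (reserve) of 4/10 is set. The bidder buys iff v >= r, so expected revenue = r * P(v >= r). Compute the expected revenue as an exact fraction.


Step 1: Posted price r = 2/5, value support [0,1]
Step 2: P(v >= r) = (1 - 2/5)/1 = 3/5
Step 3: Expected revenue = r * P(v >= r) = 2/5 * 3/5
Step 4: Revenue = 6/25

6/25


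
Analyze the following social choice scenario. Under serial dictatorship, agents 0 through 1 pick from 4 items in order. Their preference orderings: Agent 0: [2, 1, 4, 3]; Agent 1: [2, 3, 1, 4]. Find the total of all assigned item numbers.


Step 1: Agent 0 picks item 2
Step 2: Agent 1 picks item 3
Step 3: Sum = 2 + 3 = 5

5


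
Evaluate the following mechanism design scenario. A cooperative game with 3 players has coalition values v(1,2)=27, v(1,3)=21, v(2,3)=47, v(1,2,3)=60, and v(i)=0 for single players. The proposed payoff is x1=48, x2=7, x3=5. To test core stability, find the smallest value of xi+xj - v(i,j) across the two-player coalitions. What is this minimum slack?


Step 1: Slack for coalition (1,2): x1+x2 - v12 = 55 - 27 = 28
Step 2: Slack for coalition (1,3): x1+x3 - v13 = 53 - 21 = 32
Step 3: Slack for coalition (2,3): x2+x3 - v23 = 12 - 47 = -35
Step 4: Minimum slack = min(28, 32, -35) = -35, attained by (2,3); coalition (2,3) can block (slack < 0), so the allocation is not in the core

-35


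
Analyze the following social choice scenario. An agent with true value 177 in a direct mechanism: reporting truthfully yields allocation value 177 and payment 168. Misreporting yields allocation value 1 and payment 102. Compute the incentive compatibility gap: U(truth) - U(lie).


Step 1: U(truth) = value - payment = 177 - 168 = 9
Step 2: U(lie) = allocation - payment = 1 - 102 = -101
Step 3: IC gap = 9 - (-101) = 110

110


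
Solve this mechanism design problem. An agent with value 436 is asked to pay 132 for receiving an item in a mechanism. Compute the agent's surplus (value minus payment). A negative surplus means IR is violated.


Step 1: Surplus = value - payment = 436 - 132 = 304
Step 2: IR is satisfied (surplus >= 0)

304


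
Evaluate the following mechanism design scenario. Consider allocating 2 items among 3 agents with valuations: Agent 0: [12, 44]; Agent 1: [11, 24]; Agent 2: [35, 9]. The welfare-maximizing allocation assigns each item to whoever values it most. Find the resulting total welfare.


Step 1: For each item, find the maximum value among all agents.
Step 2: Item 0 -> Agent 2 (value 35)
Step 3: Item 1 -> Agent 0 (value 44)
Step 4: Total welfare = 35 + 44 = 79

79


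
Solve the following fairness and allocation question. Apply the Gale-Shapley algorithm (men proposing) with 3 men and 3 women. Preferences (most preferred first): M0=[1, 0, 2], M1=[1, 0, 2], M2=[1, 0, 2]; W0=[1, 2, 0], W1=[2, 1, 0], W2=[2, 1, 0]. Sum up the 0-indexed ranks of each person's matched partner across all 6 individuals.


Step 1: Run Gale-Shapley (men propose, women hold best offer):
  M0 proposes to W1; she accepts
  M1 proposes to W1; she switches from M0
  M2 proposes to W1; she switches from M1
  M0 proposes to W0; she accepts
  M1 proposes to W0; she switches from M0
  M0 proposes to W2; she accepts
Step 2: Final matching: W0-M1, W1-M2, W2-M0
Step 3: 0-indexed ranks (man's rank of his match, then woman's): 1 + 0 + 0 + 0 + 2 + 2
Step 4: Total rank sum = 5

5


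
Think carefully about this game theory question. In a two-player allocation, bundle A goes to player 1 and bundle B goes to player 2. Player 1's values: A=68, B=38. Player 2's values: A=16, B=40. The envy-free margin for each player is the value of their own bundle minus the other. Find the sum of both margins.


Step 1: Player 1's margin = v1(A) - v1(B) = 68 - 38 = 30
Step 2: Player 2's margin = v2(B) - v2(A) = 40 - 16 = 24
Step 3: Total margin = 30 + 24 = 54

54


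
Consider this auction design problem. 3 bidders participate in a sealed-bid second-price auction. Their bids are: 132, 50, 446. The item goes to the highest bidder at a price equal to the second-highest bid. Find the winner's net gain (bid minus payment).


Step 1: Sort bids in descending order: 446, 132, 50
Step 2: The winning bid is the highest: 446
Step 3: The payment equals the second-highest bid: 132
Step 4: Surplus = winner's bid - payment = 446 - 132 = 314

314


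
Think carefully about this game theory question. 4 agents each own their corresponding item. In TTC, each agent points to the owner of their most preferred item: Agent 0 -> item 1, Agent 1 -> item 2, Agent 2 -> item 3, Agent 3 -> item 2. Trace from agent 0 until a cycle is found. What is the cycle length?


Step 1: Trace the pointer graph from agent 0: 0 -> 1 -> 2 -> 3 -> 2
Step 2: A cycle is detected when we revisit agent 2
Step 3: The cycle is: 2 -> 3 -> 2
Step 4: Cycle length = 2

2


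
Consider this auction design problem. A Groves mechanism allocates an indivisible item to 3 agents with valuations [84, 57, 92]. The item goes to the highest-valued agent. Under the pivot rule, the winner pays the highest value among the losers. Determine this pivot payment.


Step 1: The efficient winner is agent 2 with value 92
Step 2: Other agents' values: [84, 57]
Step 3: Pivot payment = max(others) = 84
Step 4: The winner pays 84

84


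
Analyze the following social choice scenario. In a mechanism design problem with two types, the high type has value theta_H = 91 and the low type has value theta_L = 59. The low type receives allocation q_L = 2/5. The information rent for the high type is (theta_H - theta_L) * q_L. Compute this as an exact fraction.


Step 1: theta_H - theta_L = 91 - 59 = 32
Step 2: Information rent = (theta_H - theta_L) * q_L
Step 3: = 32 * 2/5
Step 4: = 64/5

64/5


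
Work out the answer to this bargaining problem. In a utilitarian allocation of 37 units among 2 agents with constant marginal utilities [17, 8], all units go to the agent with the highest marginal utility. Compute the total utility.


Step 1: The marginal utilities are [17, 8]
Step 2: The highest marginal utility is 17
Step 3: All 37 units go to that agent
Step 4: Total utility = 17 * 37 = 629

629


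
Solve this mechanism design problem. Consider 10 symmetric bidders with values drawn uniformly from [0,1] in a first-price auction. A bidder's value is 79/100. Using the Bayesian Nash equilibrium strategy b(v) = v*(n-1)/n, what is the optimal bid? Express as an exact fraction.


Step 1: The symmetric BNE bidding function is b(v) = v * (n-1) / n
Step 2: Substitute v = 79/100 and n = 10
Step 3: b = 79/100 * 9/10
Step 4: b = 711/1000

711/1000
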